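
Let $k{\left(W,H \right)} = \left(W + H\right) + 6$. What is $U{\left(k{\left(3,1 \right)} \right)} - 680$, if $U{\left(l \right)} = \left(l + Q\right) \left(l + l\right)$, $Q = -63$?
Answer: $-1740$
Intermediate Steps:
$k{\left(W,H \right)} = 6 + H + W$ ($k{\left(W,H \right)} = \left(H + W\right) + 6 = 6 + H + W$)
$U{\left(l \right)} = 2 l \left(-63 + l\right)$ ($U{\left(l \right)} = \left(l - 63\right) \left(l + l\right) = \left(-63 + l\right) 2 l = 2 l \left(-63 + l\right)$)
$U{\left(k{\left(3,1 \right)} \right)} - 680 = 2 \left(6 + 1 + 3\right) \left(-63 + \left(6 + 1 + 3\right)\right) - 680 = 2 \cdot 10 \left(-63 + 10\right) - 680 = 2 \cdot 10 \left(-53\right) - 680 = -1060 - 680 = -1740$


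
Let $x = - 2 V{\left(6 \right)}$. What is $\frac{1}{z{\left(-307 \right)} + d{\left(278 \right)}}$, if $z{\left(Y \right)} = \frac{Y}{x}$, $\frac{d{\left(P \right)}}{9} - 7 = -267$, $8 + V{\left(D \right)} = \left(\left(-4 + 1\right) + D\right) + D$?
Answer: $- \frac{2}{4373} \approx -0.00045735$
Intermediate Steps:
$V{\left(D \right)} = -11 + 2 D$ ($V{\left(D \right)} = -8 + \left(\left(\left(-4 + 1\right) + D\right) + D\right) = -8 + \left(\left(-3 + D\right) + D\right) = -8 + \left(-3 + 2 D\right) = -11 + 2 D$)
$d{\left(P \right)} = -2340$ ($d{\left(P \right)} = 63 + 9 \left(-267\right) = 63 - 2403 = -2340$)
$x = -2$ ($x = - 2 \left(-11 + 2 \cdot 6\right) = - 2 \left(-11 + 12\right) = \left(-2\right) 1 = -2$)
$z{\left(Y \right)} = - \frac{Y}{2}$ ($z{\left(Y \right)} = \frac{Y}{-2} = Y \left(- \frac{1}{2}\right) = - \frac{Y}{2}$)
$\frac{1}{z{\left(-307 \right)} + d{\left(278 \right)}} = \frac{1}{\left(- \frac{1}{2}\right) \left(-307\right) - 2340} = \frac{1}{\frac{307}{2} - 2340} = \frac{1}{- \frac{4373}{2}} = - \frac{2}{4373}$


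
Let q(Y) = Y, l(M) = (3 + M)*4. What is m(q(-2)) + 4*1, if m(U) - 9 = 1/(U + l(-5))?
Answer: 129/10 ≈ 12.900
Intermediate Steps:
l(M) = 12 + 4*M
m(U) = 9 + 1/(-8 + U) (m(U) = 9 + 1/(U + (12 + 4*(-5))) = 9 + 1/(U + (12 - 20)) = 9 + 1/(U - 8) = 9 + 1/(-8 + U))
m(q(-2)) + 4*1 = (-71 + 9*(-2))/(-8 - 2) + 4*1 = (-71 - 18)/(-10) + 4 = -⅒*(-89) + 4 = 89/10 + 4 = 129/10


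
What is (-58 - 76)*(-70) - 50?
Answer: 9330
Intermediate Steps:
(-58 - 76)*(-70) - 50 = -134*(-70) - 50 = 9380 - 50 = 9330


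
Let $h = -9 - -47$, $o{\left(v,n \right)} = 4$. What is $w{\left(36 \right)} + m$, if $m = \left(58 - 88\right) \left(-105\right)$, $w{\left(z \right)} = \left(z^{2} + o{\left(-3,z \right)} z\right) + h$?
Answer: $4628$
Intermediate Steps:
$h = 38$ ($h = -9 + 47 = 38$)
$w{\left(z \right)} = 38 + z^{2} + 4 z$ ($w{\left(z \right)} = \left(z^{2} + 4 z\right) + 38 = 38 + z^{2} + 4 z$)
$m = 3150$ ($m = \left(-30\right) \left(-105\right) = 3150$)
$w{\left(36 \right)} + m = \left(38 + 36^{2} + 4 \cdot 36\right) + 3150 = \left(38 + 1296 + 144\right) + 3150 = 1478 + 3150 = 4628$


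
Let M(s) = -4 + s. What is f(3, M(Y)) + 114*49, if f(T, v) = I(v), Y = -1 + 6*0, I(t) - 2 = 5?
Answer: 5593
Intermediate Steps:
I(t) = 7 (I(t) = 2 + 5 = 7)
Y = -1 (Y = -1 + 0 = -1)
f(T, v) = 7
f(3, M(Y)) + 114*49 = 7 + 114*49 = 7 + 5586 = 5593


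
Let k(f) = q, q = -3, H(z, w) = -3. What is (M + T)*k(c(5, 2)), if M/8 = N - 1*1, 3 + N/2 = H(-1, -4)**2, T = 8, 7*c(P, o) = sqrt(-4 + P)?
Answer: -288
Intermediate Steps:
c(P, o) = sqrt(-4 + P)/7
k(f) = -3
N = 12 (N = -6 + 2*(-3)**2 = -6 + 2*9 = -6 + 18 = 12)
M = 88 (M = 8*(12 - 1*1) = 8*(12 - 1) = 8*11 = 88)
(M + T)*k(c(5, 2)) = (88 + 8)*(-3) = 96*(-3) = -288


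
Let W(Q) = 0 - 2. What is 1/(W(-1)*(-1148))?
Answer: 1/2296 ≈ 0.00043554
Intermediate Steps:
W(Q) = -2
1/(W(-1)*(-1148)) = 1/(-2*(-1148)) = 1/2296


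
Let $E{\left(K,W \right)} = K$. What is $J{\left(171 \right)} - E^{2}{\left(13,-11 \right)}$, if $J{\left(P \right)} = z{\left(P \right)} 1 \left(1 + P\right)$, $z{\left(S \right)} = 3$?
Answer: $347$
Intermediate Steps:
$J{\left(P \right)} = 3 + 3 P$ ($J{\left(P \right)} = 3 \cdot 1 \left(1 + P\right) = 3 \left(1 + P\right) = 3 + 3 P$)
$J{\left(171 \right)} - E^{2}{\left(13,-11 \right)} = \left(3 + 3 \cdot 171\right) - 13^{2} = \left(3 + 513\right) - 169 = 516 - 169 = 347$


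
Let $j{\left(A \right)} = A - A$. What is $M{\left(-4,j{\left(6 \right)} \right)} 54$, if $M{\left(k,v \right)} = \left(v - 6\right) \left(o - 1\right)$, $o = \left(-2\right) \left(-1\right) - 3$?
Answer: $648$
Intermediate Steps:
$o = -1$ ($o = 2 - 3 = -1$)
$j{\left(A \right)} = 0$
$M{\left(k,v \right)} = 12 - 2 v$ ($M{\left(k,v \right)} = \left(v - 6\right) \left(-1 - 1\right) = \left(-6 + v\right) \left(-2\right) = 12 - 2 v$)
$M{\left(-4,j{\left(6 \right)} \right)} 54 = \left(12 - 0\right) 54 = \left(12 + 0\right) 54 = 12 \cdot 54 = 648$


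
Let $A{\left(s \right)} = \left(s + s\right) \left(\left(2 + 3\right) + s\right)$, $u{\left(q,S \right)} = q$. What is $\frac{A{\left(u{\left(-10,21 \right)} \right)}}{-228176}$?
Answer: $- \frac{25}{57044} \approx -0.00043826$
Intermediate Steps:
$A{\left(s \right)} = 2 s \left(5 + s\right)$
$\frac{A{\left(u{\left(-10,21 \right)} \right)}}{-228176} = \frac{2 \left(-10\right) \left(5 - 10\right)}{-228176} = 2 \left(-10\right) \left(-5\right) \left(- \frac{1}{228176}\right) = 100 \left(- \frac{1}{228176}\right) = - \frac{25}{57044}$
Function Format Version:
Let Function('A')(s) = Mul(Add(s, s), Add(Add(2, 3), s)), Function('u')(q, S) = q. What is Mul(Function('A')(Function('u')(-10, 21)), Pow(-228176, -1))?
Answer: Rational(-25, 57044) ≈ -0.00043826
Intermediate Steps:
Function('A')(s) = Mul(2, s, Add(5, s)) (Function('A')(s) = Mul(Mul(2, s), Add(5, s)) = Mul(2, s, Add(5, s)))
Mul(Function('A')(Function('u')(-10, 21)), Pow(-228176, -1)) = Mul(Mul(2, -10, Add(5, -10)), Pow(-228176, -1)) = Mul(Mul(2, -10, -5), Rational(-1, 228176)) = Mul(100, Rational(-1, 228176)) = Rational(-25, 57044)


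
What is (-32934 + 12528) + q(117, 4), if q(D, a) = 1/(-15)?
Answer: -306091/15 ≈ -20406.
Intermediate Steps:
q(D, a) = -1/15
(-32934 + 12528) + q(117, 4) = (-32934 + 12528) - 1/15 = -20406 - 1/15 = -306091/15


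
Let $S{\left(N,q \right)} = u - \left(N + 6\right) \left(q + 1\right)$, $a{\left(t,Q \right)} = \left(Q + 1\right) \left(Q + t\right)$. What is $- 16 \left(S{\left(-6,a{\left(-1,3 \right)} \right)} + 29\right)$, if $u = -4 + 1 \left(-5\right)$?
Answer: $-320$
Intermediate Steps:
$a{\left(t,Q \right)} = \left(1 + Q\right) \left(Q + t\right)$
$u = -9$ ($u = -4 - 5 = -9$)
$S{\left(N,q \right)} = -9 - \left(1 + q\right) \left(6 + N\right)$ ($S{\left(N,q \right)} = -9 - \left(N + 6\right) \left(q + 1\right) = -9 - \left(6 + N\right) \left(1 + q\right) = -9 - \left(1 + q\right) \left(6 + N\right)$)
$- 16 \left(S{\left(-6,a{\left(-1,3 \right)} \right)} + 29\right) = - 16 \left(\left(-15 - -6 - 6 \left(3 - 1 + 3^{2} + 3 \left(-1\right)\right) - - 6 \left(3 - 1 + 3^{2} + 3 \left(-1\right)\right)\right) + 29\right) = - 16 \left(\left(-15 + 6 - 6 \left(3 - 1 + 9 - 3\right) - - 6 \left(3 - 1 + 9 - 3\right)\right) + 29\right) = - 16 \left(\left(-15 + 6 - 48 - \left(-6\right) 8\right) + 29\right) = - 16 \left(\left(-15 + 6 - 48 + 48\right) + 29\right) = - 16 \left(-9 + 29\right) = \left(-16\right) 20 = -320$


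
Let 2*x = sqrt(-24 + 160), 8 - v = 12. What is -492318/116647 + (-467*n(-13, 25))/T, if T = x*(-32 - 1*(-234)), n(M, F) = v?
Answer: -492318/116647 + 467*sqrt(34)/1717 ≈ -2.6346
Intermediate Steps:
v = -4 (v = 8 - 1*12 = 8 - 12 = -4)
n(M, F) = -4
x = sqrt(34) (x = sqrt(-24 + 160)/2 = sqrt(136)/2 = (2*sqrt(34))/2 = sqrt(34) ≈ 5.8309)
T = 202*sqrt(34) (T = sqrt(34)*(-32 - 1*(-234)) = sqrt(34)*(-32 + 234) = sqrt(34)*202 = 202*sqrt(34) ≈ 1177.9)
-492318/116647 + (-467*n(-13, 25))/T = -492318/116647 + (-467*(-4))/((202*sqrt(34))) = -492318*1/116647 + 1868*(sqrt(34)/6868) = -492318/116647 + 467*sqrt(34)/1717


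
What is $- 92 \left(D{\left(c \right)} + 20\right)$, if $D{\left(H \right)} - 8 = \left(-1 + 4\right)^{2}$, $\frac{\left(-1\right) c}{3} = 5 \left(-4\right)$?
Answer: $-3404$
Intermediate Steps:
$c = 60$ ($c = - 3 \cdot 5 \left(-4\right) = \left(-3\right) \left(-20\right) = 60$)
$D{\left(H \right)} = 17$ ($D{\left(H \right)} = 8 + \left(-1 + 4\right)^{2} = 8 + 3^{2} = 8 + 9 = 17$)
$- 92 \left(D{\left(c \right)} + 20\right) = - 92 \left(17 + 20\right) = \left(-92\right) 37 = -3404$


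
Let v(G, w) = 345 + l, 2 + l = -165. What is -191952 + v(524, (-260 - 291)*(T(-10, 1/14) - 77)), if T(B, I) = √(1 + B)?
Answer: -191774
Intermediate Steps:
l = -167 (l = -2 - 165 = -167)
v(G, w) = 178 (v(G, w) = 345 - 167 = 178)
-191952 + v(524, (-260 - 291)*(T(-10, 1/14) - 77)) = -191952 + 178 = -191774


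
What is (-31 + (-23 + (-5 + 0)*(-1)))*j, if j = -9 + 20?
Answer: -539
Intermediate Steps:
j = 11
(-31 + (-23 + (-5 + 0)*(-1)))*j = (-31 + (-23 + (-5 + 0)*(-1)))*11 = (-31 + (-23 - 5*(-1)))*11 = (-31 + (-23 + 5))*11 = (-31 - 18)*11 = -49*11 = -539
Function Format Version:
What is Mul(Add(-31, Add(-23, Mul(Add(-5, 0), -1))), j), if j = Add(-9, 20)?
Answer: -539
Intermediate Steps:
j = 11
Mul(Add(-31, Add(-23, Mul(Add(-5, 0), -1))), j) = Mul(Add(-31, Add(-23, Mul(Add(-5, 0), -1))), 11) = Mul(Add(-31, Add(-23, Mul(-5, -1))), 11) = Mul(Add(-31, Add(-23, 5)), 11) = Mul(Add(-31, -18), 11) = Mul(-49, 11) = -539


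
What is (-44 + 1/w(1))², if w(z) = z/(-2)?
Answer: 2116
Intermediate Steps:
w(z) = -z/2 (w(z) = z*(-½) = -z/2)
(-44 + 1/w(1))² = (-44 + 1/(-½*1))² = (-44 + 1/(-½))² = (-44 - 2)² = (-46)² = 2116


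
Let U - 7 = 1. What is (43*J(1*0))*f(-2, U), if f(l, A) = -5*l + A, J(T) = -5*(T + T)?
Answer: 0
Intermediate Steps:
U = 8 (U = 7 + 1 = 8)
J(T) = -10*T
f(l, A) = A - 5*l
(43*J(1*0))*f(-2, U) = (43*(-10*0))*(8 - 5*(-2)) = (43*(-10*0))*(8 + 10) = (43*0)*18 = 0*18 = 0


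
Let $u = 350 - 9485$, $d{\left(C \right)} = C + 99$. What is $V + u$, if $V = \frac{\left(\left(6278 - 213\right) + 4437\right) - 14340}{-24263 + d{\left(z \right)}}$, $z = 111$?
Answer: $- \frac{219720317}{24053} \approx -9134.8$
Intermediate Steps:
$d{\left(C \right)} = 99 + C$
$u = -9135$ ($u = 350 - 9485 = -9135$)
$V = \frac{3838}{24053}$ ($V = \frac{\left(\left(6278 - 213\right) + 4437\right) - 14340}{-24263 + \left(99 + 111\right)} = \frac{\left(6065 + 4437\right) - 14340}{-24263 + 210} = \frac{10502 - 14340}{-24053} = \left(-3838\right) \left(- \frac{1}{24053}\right) = \frac{3838}{24053} \approx 0.15956$)
$V + u = \frac{3838}{24053} - 9135 = - \frac{219720317}{24053}$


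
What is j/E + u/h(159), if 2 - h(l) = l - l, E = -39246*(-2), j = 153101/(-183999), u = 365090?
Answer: 2636396945284759/14442449508 ≈ 1.8255e+5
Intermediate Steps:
j = -153101/183999 (j = 153101*(-1/183999) = -153101/183999 ≈ -0.83208)
E = 78492
h(l) = 2 (h(l) = 2 - (l - l) = 2 - 1*0 = 2 + 0 = 2)
j/E + u/h(159) = -153101/183999/78492 + 365090/2 = -153101/183999*1/78492 + 365090*(½) = -153101/14442449508 + 182545 = 2636396945284759/14442449508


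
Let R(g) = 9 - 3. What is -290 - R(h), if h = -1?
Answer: -296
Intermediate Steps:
R(g) = 6
-290 - R(h) = -290 - 1*6 = -290 - 6 = -296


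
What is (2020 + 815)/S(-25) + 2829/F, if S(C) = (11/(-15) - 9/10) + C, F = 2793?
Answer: -78428093/743869 ≈ -105.43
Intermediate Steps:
S(C) = -49/30 + C (S(C) = (11*(-1/15) - 9*1/10) + C = (-11/15 - 9/10) + C = -49/30 + C)
(2020 + 815)/S(-25) + 2829/F = (2020 + 815)/(-49/30 - 25) + 2829/2793 = 2835/(-799/30) + 2829*(1/2793) = 2835*(-30/799) + 943/931 = -85050/799 + 943/931 = -78428093/743869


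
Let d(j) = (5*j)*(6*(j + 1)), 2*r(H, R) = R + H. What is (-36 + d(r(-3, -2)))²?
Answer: 23409/4 ≈ 5852.3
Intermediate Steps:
r(H, R) = H/2 + R/2 (r(H, R) = (R + H)/2 = (H + R)/2 = H/2 + R/2)
d(j) = 5*j*(6 + 6*j) (d(j) = (5*j)*(6*(1 + j)) = (5*j)*(6 + 6*j) = 5*j*(6 + 6*j))
(-36 + d(r(-3, -2)))² = (-36 + 30*((½)*(-3) + (½)*(-2))*(1 + ((½)*(-3) + (½)*(-2))))² = (-36 + 30*(-3/2 - 1)*(1 + (-3/2 - 1)))² = (-36 + 30*(-5/2)*(1 - 5/2))² = (-36 + 30*(-5/2)*(-3/2))² = (-36 + 225/2)² = (153/2)² = 23409/4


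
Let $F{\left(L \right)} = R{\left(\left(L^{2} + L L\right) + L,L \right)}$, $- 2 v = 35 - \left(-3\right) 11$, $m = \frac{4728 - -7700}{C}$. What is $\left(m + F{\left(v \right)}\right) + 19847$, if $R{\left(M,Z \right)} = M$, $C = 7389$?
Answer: $\frac{163494053}{7389} \approx 22127.0$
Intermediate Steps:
$m = \frac{12428}{7389}$ ($m = \frac{4728 - -7700}{7389} = \left(4728 + 7700\right) \frac{1}{7389} = 12428 \cdot \frac{1}{7389} = \frac{12428}{7389} \approx 1.682$)
$v = -34$ ($v = - \frac{35 - \left(-3\right) 11}{2} = - \frac{35 - -33}{2} = - \frac{35 + 33}{2} = \left(- \frac{1}{2}\right) 68 = -34$)
$F{\left(L \right)} = L + 2 L^{2}$ ($F{\left(L \right)} = \left(L^{2} + L L\right) + L = \left(L^{2} + L^{2}\right) + L = 2 L^{2} + L = L + 2 L^{2}$)
$\left(m + F{\left(v \right)}\right) + 19847 = \left(\frac{12428}{7389} - 34 \left(1 + 2 \left(-34\right)\right)\right) + 19847 = \left(\frac{12428}{7389} - 34 \left(1 - 68\right)\right) + 19847 = \left(\frac{12428}{7389} - -2278\right) + 19847 = \left(\frac{12428}{7389} + 2278\right) + 19847 = \frac{16844570}{7389} + 19847 = \frac{163494053}{7389}$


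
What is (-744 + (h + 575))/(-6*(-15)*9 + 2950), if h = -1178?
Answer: -1347/3760 ≈ -0.35824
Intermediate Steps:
(-744 + (h + 575))/(-6*(-15)*9 + 2950) = (-744 + (-1178 + 575))/(-6*(-15)*9 + 2950) = (-744 - 603)/(90*9 + 2950) = -1347/(810 + 2950) = -1347/3760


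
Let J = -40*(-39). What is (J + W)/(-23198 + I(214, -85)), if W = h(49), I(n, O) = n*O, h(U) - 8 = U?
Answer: -539/13796 ≈ -0.039069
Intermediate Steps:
h(U) = 8 + U
I(n, O) = O*n
W = 57 (W = 8 + 49 = 57)
J = 1560
(J + W)/(-23198 + I(214, -85)) = (1560 + 57)/(-23198 - 85*214) = 1617/(-23198 - 18190) = 1617/(-41388) = 1617*(-1/41388) = -539/13796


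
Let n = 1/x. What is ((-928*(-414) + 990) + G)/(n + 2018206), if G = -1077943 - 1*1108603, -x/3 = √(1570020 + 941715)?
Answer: -82183247570637605160/92076184128552718139 - 5404092*√2511735/92076184128552718139 ≈ -0.89256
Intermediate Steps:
x = -3*√2511735 (x = -3*√(1570020 + 941715) = -3*√2511735 ≈ -4754.5)
G = -2186546 (G = -1077943 - 1108603 = -2186546)
n = -√2511735/7535205 (n = 1/(-3*√2511735) = -√2511735/7535205 ≈ -0.00021033)
((-928*(-414) + 990) + G)/(n + 2018206) = ((-928*(-414) + 990) - 2186546)/(-√2511735/7535205 + 2018206) = ((384192 + 990) - 2186546)/(2018206 - √2511735/7535205) = (385182 - 2186546)/(2018206 - √2511735/7535205) = -1801364/(2018206 - √2511735/7535205)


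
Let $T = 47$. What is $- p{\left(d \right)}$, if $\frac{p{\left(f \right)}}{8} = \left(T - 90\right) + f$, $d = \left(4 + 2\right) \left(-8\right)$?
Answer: $728$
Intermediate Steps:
$d = -48$ ($d = 6 \left(-8\right) = -48$)
$p{\left(f \right)} = -344 + 8 f$ ($p{\left(f \right)} = 8 \left(\left(47 - 90\right) + f\right) = 8 \left(-43 + f\right) = -344 + 8 f$)
$- p{\left(d \right)} = - (-344 + 8 \left(-48\right)) = - (-344 - 384) = \left(-1\right) \left(-728\right) = 728$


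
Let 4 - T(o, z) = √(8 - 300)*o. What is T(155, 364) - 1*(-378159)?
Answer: 378163 - 310*I*√73 ≈ 3.7816e+5 - 2648.6*I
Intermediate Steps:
T(o, z) = 4 - 2*I*o*√73 (T(o, z) = 4 - √(8 - 300)*o = 4 - √(-292)*o = 4 - 2*I*√73*o = 4 - 2*I*o*√73)
T(155, 364) - 1*(-378159) = (4 - 2*I*155*√73) - 1*(-378159) = (4 - 310*I*√73) + 378159 = 378163 - 310*I*√73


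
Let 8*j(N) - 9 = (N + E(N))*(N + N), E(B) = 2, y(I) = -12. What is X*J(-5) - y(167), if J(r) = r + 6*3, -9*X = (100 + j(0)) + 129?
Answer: -23069/72 ≈ -320.40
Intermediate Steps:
j(N) = 9/8 + N*(2 + N)/4 (j(N) = 9/8 + ((N + 2)*(N + N))/8 = 9/8 + ((2 + N)*(2*N))/8 = 9/8 + (2*N*(2 + N))/8 = 9/8 + N*(2 + N)/4)
X = -1841/72 (X = -((100 + (9/8 + (½)*0 + (¼)*0²)) + 129)/9 = -((100 + (9/8 + 0 + (¼)*0)) + 129)/9 = -((100 + (9/8 + 0 + 0)) + 129)/9 = -((100 + 9/8) + 129)/9 = -(809/8 + 129)/9 = -⅑*1841/8 = -1841/72 ≈ -25.569)
J(r) = 18 + r (J(r) = r + 18 = 18 + r)
X*J(-5) - y(167) = -1841*(18 - 5)/72 - 1*(-12) = -1841/72*13 + 12 = -23933/72 + 12 = -23069/72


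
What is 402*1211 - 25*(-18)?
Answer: 487272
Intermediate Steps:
402*1211 - 25*(-18) = 486822 + 450 = 487272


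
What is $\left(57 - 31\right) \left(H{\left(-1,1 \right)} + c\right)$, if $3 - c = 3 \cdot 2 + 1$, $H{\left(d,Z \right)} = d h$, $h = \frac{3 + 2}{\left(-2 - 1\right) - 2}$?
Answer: $-78$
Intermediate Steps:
$h = -1$ ($h = \frac{5}{\left(-2 - 1\right) - 2} = \frac{5}{-3 - 2} = \frac{5}{-5} = 5 \left(- \frac{1}{5}\right) = -1$)
$H{\left(d,Z \right)} = - d$ ($H{\left(d,Z \right)} = d \left(-1\right) = - d$)
$c = -4$ ($c = 3 - \left(3 \cdot 2 + 1\right) = 3 - \left(6 + 1\right) = 3 - 7 = -4$)
$\left(57 - 31\right) \left(H{\left(-1,1 \right)} + c\right) = \left(57 - 31\right) \left(\left(-1\right) \left(-1\right) - 4\right) = 26 \left(1 - 4\right) = 26 \left(-3\right) = -78$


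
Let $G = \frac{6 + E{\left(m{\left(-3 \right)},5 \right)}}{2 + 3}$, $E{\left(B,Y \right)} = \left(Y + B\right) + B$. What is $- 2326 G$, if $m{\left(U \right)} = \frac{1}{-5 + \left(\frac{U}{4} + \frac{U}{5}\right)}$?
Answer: $- \frac{3156382}{635} \approx -4970.7$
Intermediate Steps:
$m{\left(U \right)} = \frac{1}{-5 + \frac{9 U}{20}}$ ($m{\left(U \right)} = \frac{1}{-5 + \left(U \frac{1}{4} + U \frac{1}{5}\right)} = \frac{1}{-5 + \left(\frac{U}{4} + \frac{U}{5}\right)} = \frac{1}{-5 + \frac{9 U}{20}}$)
$E{\left(B,Y \right)} = Y + 2 B$ ($E{\left(B,Y \right)} = \left(B + Y\right) + B = Y + 2 B$)
$G = \frac{1357}{635}$ ($G = \frac{6 + \left(5 + 2 \frac{20}{-100 + 9 \left(-3\right)}\right)}{2 + 3} = \frac{6 + \left(5 + 2 \frac{20}{-100 - 27}\right)}{5} = \left(6 + \left(5 + 2 \frac{20}{-127}\right)\right) \frac{1}{5} = \left(6 + \left(5 + 2 \cdot 20 \left(- \frac{1}{127}\right)\right)\right) \frac{1}{5} = \left(6 + \left(5 + 2 \left(- \frac{20}{127}\right)\right)\right) \frac{1}{5} = \left(6 + \left(5 - \frac{40}{127}\right)\right) \frac{1}{5} = \left(6 + \frac{595}{127}\right) \frac{1}{5} = \frac{1357}{127} \cdot \frac{1}{5} = \frac{1357}{635} \approx 2.137$)
$- 2326 G = \left(-2326\right) \frac{1357}{635} = - \frac{3156382}{635}$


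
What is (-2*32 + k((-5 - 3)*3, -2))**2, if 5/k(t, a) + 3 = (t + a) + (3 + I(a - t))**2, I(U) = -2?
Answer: 3229209/784 ≈ 4118.9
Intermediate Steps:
k(t, a) = 5/(-2 + a + t) (k(t, a) = 5/(-3 + ((t + a) + (3 - 2)**2)) = 5/(-3 + ((a + t) + 1**2)) = 5/(-3 + ((a + t) + 1)) = 5/(-3 + (1 + a + t)) = 5/(-2 + a + t))
(-2*32 + k((-5 - 3)*3, -2))**2 = (-2*32 + 5/(-2 - 2 + (-5 - 3)*3))**2 = (-64 + 5/(-2 - 2 - 8*3))**2 = (-64 + 5/(-2 - 2 - 24))**2 = (-64 + 5/(-28))**2 = (-64 + 5*(-1/28))**2 = (-64 - 5/28)**2 = (-1797/28)**2 = 3229209/784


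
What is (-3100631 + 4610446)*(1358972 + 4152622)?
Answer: 8321487295110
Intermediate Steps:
(-3100631 + 4610446)*(1358972 + 4152622) = 1509815*5511594 = 8321487295110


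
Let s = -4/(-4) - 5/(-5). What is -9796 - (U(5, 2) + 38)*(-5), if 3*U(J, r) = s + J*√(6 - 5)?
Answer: -28783/3 ≈ -9594.3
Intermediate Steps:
s = 2 (s = -4*(-¼) - 5*(-⅕) = 1 + 1 = 2)
U(J, r) = ⅔ + J/3 (U(J, r) = (2 + J*√(6 - 5))/3 = (2 + J*√1)/3 = (2 + J*1)/3 = (2 + J)/3 = ⅔ + J/3)
-9796 - (U(5, 2) + 38)*(-5) = -9796 - ((⅔ + (⅓)*5) + 38)*(-5) = -9796 - ((⅔ + 5/3) + 38)*(-5) = -9796 - (7/3 + 38)*(-5) = -9796 - 121*(-5)/3 = -9796 - 1*(-605/3) = -9796 + 605/3 = -28783/3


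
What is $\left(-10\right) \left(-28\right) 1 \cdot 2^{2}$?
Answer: $1120$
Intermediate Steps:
$\left(-10\right) \left(-28\right) 1 \cdot 2^{2} = 280 \cdot 1 \cdot 4 = 280 \cdot 4 = 1120$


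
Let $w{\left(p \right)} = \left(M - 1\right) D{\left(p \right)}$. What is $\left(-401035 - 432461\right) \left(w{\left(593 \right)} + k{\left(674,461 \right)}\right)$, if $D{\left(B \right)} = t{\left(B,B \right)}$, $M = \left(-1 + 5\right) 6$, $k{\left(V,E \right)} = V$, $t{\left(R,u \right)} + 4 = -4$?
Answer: $-408413040$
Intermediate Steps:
$t{\left(R,u \right)} = -8$ ($t{\left(R,u \right)} = -4 - 4 = -8$)
$M = 24$ ($M = 4 \cdot 6 = 24$)
$D{\left(B \right)} = -8$
$w{\left(p \right)} = -184$ ($w{\left(p \right)} = \left(24 - 1\right) \left(-8\right) = 23 \left(-8\right) = -184$)
$\left(-401035 - 432461\right) \left(w{\left(593 \right)} + k{\left(674,461 \right)}\right) = \left(-401035 - 432461\right) \left(-184 + 674\right) = \left(-833496\right) 490 = -408413040$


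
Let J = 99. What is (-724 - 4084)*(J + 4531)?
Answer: -22261040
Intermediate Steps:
(-724 - 4084)*(J + 4531) = (-724 - 4084)*(99 + 4531) = -4808*4630 = -22261040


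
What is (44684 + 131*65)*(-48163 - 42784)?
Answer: -4838289453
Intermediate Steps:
(44684 + 131*65)*(-48163 - 42784) = (44684 + 8515)*(-90947) = 53199*(-90947) = -4838289453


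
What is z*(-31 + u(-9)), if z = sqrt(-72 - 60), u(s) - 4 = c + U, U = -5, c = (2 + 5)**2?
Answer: 34*I*sqrt(33) ≈ 195.32*I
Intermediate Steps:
c = 49 (c = 7**2 = 49)
u(s) = 48 (u(s) = 4 + (49 - 5) = 4 + 44 = 48)
z = 2*I*sqrt(33) (z = sqrt(-132) = 2*I*sqrt(33) ≈ 11.489*I)
z*(-31 + u(-9)) = (2*I*sqrt(33))*(-31 + 48) = (2*I*sqrt(33))*17 = 34*I*sqrt(33)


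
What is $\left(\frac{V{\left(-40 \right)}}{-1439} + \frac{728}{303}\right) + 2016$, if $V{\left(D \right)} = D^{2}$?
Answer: $\frac{879573064}{436017} \approx 2017.3$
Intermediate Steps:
$\left(\frac{V{\left(-40 \right)}}{-1439} + \frac{728}{303}\right) + 2016 = \left(\frac{\left(-40\right)^{2}}{-1439} + \frac{728}{303}\right) + 2016 = \left(1600 \left(- \frac{1}{1439}\right) + 728 \cdot \frac{1}{303}\right) + 2016 = \left(- \frac{1600}{1439} + \frac{728}{303}\right) + 2016 = \frac{562792}{436017} + 2016 = \frac{879573064}{436017}$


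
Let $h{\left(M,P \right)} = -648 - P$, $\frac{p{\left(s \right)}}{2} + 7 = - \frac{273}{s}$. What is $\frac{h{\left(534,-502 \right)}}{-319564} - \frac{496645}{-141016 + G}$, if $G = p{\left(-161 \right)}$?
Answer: $\frac{912700102823}{259135406292} \approx 3.5221$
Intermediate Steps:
$p{\left(s \right)} = -14 - \frac{546}{s}$ ($p{\left(s \right)} = -14 + 2 \left(- \frac{273}{s}\right) = -14 - \frac{546}{s}$)
$G = - \frac{244}{23}$ ($G = -14 - \frac{546}{-161} = -14 - - \frac{78}{23} = -14 + \frac{78}{23} = - \frac{244}{23} \approx -10.609$)
$\frac{h{\left(534,-502 \right)}}{-319564} - \frac{496645}{-141016 + G} = \frac{-648 - -502}{-319564} - \frac{496645}{-141016 - \frac{244}{23}} = \left(-648 + 502\right) \left(- \frac{1}{319564}\right) - \frac{496645}{- \frac{3243612}{23}} = \left(-146\right) \left(- \frac{1}{319564}\right) - - \frac{11422835}{3243612} = \frac{73}{159782} + \frac{11422835}{3243612} = \frac{912700102823}{259135406292}$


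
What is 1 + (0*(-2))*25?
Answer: 1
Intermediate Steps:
1 + (0*(-2))*25 = 1 + 0*25 = 1 + 0 = 1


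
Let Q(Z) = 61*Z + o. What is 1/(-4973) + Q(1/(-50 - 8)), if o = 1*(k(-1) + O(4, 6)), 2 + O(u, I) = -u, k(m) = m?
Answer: -2322449/288434 ≈ -8.0519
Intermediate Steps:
O(u, I) = -2 - u
o = -7 (o = 1*(-1 + (-2 - 1*4)) = 1*(-1 + (-2 - 4)) = 1*(-1 - 6) = 1*(-7) = -7)
Q(Z) = -7 + 61*Z (Q(Z) = 61*Z - 7 = -7 + 61*Z)
1/(-4973) + Q(1/(-50 - 8)) = 1/(-4973) + (-7 + 61/(-50 - 8)) = -1/4973 + (-7 + 61/(-58)) = -1/4973 + (-7 + 61*(-1/58)) = -1/4973 + (-7 - 61/58) = -1/4973 - 467/58 = -2322449/288434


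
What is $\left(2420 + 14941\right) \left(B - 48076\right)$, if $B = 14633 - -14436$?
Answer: $-329980527$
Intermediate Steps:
$B = 29069$ ($B = 14633 + 14436 = 29069$)
$\left(2420 + 14941\right) \left(B - 48076\right) = \left(2420 + 14941\right) \left(29069 - 48076\right) = 17361 \left(-19007\right) = -329980527$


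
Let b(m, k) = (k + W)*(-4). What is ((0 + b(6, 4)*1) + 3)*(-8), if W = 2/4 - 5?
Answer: -40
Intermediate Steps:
W = -9/2 (W = 2*(¼) - 5 = ½ - 5 = -9/2 ≈ -4.5000)
b(m, k) = 18 - 4*k (b(m, k) = (k - 9/2)*(-4) = (-9/2 + k)*(-4) = 18 - 4*k)
((0 + b(6, 4)*1) + 3)*(-8) = ((0 + (18 - 4*4)*1) + 3)*(-8) = ((0 + (18 - 16)*1) + 3)*(-8) = ((0 + 2*1) + 3)*(-8) = ((0 + 2) + 3)*(-8) = (2 + 3)*(-8) = 5*(-8) = -40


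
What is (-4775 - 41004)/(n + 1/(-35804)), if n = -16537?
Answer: 1639071316/592090749 ≈ 2.7683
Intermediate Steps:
(-4775 - 41004)/(n + 1/(-35804)) = (-4775 - 41004)/(-16537 + 1/(-35804)) = -45779/(-16537 - 1/35804) = -45779/(-592090749/35804) = -45779*(-35804/592090749) = 1639071316/592090749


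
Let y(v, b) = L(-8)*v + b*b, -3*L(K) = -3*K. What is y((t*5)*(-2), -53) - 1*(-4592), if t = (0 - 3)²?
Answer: 8121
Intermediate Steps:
t = 9 (t = (-3)² = 9)
L(K) = K (L(K) = -(-1)*K = K)
y(v, b) = b² - 8*v (y(v, b) = -8*v + b*b = -8*v + b² = b² - 8*v)
y((t*5)*(-2), -53) - 1*(-4592) = ((-53)² - 8*9*5*(-2)) - 1*(-4592) = (2809 - 360*(-2)) + 4592 = (2809 - 8*(-90)) + 4592 = (2809 + 720) + 4592 = 3529 + 4592 = 8121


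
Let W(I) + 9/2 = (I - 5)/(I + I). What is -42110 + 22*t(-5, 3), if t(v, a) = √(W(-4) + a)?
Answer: -42110 + 11*I*√6/2 ≈ -42110.0 + 13.472*I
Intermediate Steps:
W(I) = -9/2 + (-5 + I)/(2*I) (W(I) = -9/2 + (I - 5)/(I + I) = -9/2 + (-5 + I)/((2*I)) = -9/2 + (-5 + I)*(1/(2*I)) = -9/2 + (-5 + I)/(2*I))
t(v, a) = √(-27/8 + a) (t(v, a) = √((-4 - 5/2/(-4)) + a) = √((-4 - 5/2*(-¼)) + a) = √((-4 + 5/8) + a) = √(-27/8 + a))
-42110 + 22*t(-5, 3) = -42110 + 22*(√(-54 + 16*3)/4) = -42110 + 22*(√(-54 + 48)/4) = -42110 + 22*(√(-6)/4) = -42110 + 22*((I*√6)/4) = -42110 + 22*(I*√6/4) = -42110 + 11*I*√6/2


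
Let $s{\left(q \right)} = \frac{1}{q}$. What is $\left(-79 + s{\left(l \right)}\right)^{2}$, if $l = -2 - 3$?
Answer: $\frac{156816}{25} \approx 6272.6$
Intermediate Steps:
$l = -5$ ($l = -2 - 3 = -5$)
$\left(-79 + s{\left(l \right)}\right)^{2} = \left(-79 + \frac{1}{-5}\right)^{2} = \left(-79 - \frac{1}{5}\right)^{2} = \left(- \frac{396}{5}\right)^{2} = \frac{156816}{25}$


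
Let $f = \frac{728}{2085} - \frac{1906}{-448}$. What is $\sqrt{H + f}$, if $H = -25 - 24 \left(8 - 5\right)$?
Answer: $\frac{i \sqrt{1259630319570}}{116760} \approx 9.6123 i$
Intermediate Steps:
$f = \frac{2150077}{467040}$ ($f = 728 \cdot \frac{1}{2085} - - \frac{953}{224} = \frac{728}{2085} + \frac{953}{224} = \frac{2150077}{467040} \approx 4.6036$)
$H = -97$ ($H = -25 - 72 = -97$)
$\sqrt{H + f} = \sqrt{-97 + \frac{2150077}{467040}} = \sqrt{- \frac{43152803}{467040}} = \frac{i \sqrt{1259630319570}}{116760}$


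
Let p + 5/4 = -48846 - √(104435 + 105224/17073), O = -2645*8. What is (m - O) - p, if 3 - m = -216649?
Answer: 1146637/4 + √69032371187/813 ≈ 2.8698e+5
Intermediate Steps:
m = 216652 (m = 3 - 1*(-216649) = 3 + 216649 = 216652)
O = -21160
p = -195389/4 - √69032371187/813 (p = -5/4 + (-48846 - √(104435 + 105224/17073)) = -5/4 + (-48846 - √(104435 + 105224*(1/17073))) = -5/4 + (-48846 - √(104435 + 15032/2439)) = -5/4 + (-48846 - √(254731997/2439)) = -5/4 + (-48846 - √69032371187/813) = -195389/4 - √69032371187/813 ≈ -49170.)
(m - O) - p = (216652 - 1*(-21160)) - (-195389/4 - √69032371187/813) = (216652 + 21160) + (195389/4 + √69032371187/813) = 237812 + (195389/4 + √69032371187/813) = 1146637/4 + √69032371187/813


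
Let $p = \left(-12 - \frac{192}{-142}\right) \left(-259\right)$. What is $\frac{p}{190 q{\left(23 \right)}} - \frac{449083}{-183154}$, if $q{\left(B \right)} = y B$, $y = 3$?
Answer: $\frac{75645538841}{28413595790} \approx 2.6623$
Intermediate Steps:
$p = \frac{195804}{71}$ ($p = \left(-12 - - \frac{96}{71}\right) \left(-259\right) = \left(-12 + \frac{96}{71}\right) \left(-259\right) = \left(- \frac{756}{71}\right) \left(-259\right) = \frac{195804}{71} \approx 2757.8$)
$q{\left(B \right)} = 3 B$
$\frac{p}{190 q{\left(23 \right)}} - \frac{449083}{-183154} = \frac{195804}{71 \cdot 190 \cdot 3 \cdot 23} - \frac{449083}{-183154} = \frac{195804}{71 \cdot 190 \cdot 69} - - \frac{449083}{183154} = \frac{195804}{71 \cdot 13110} + \frac{449083}{183154} = \frac{195804}{71} \cdot \frac{1}{13110} + \frac{449083}{183154} = \frac{32634}{155135} + \frac{449083}{183154} = \frac{75645538841}{28413595790}$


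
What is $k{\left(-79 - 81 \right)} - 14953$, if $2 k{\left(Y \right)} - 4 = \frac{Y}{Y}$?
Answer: $- \frac{29901}{2} \approx -14951.0$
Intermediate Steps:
$k{\left(Y \right)} = \frac{5}{2}$ ($k{\left(Y \right)} = 2 + \frac{Y \frac{1}{Y}}{2} = 2 + \frac{1}{2} \cdot 1 = 2 + \frac{1}{2} = \frac{5}{2}$)
$k{\left(-79 - 81 \right)} - 14953 = \frac{5}{2} - 14953 = - \frac{29901}{2}$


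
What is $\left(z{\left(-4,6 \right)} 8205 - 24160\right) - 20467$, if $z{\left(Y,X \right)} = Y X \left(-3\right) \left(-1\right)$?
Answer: $-635387$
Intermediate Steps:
$z{\left(Y,X \right)} = 3 X Y$ ($z{\left(Y,X \right)} = X Y \left(-3\right) \left(-1\right) = - 3 X Y \left(-1\right) = 3 X Y$)
$\left(z{\left(-4,6 \right)} 8205 - 24160\right) - 20467 = \left(3 \cdot 6 \left(-4\right) 8205 - 24160\right) - 20467 = \left(\left(-72\right) 8205 - 24160\right) - 20467 = \left(-590760 - 24160\right) - 20467 = -614920 - 20467 = -635387$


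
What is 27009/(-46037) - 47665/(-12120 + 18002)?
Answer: -2353220543/270789634 ≈ -8.6902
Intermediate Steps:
27009/(-46037) - 47665/(-12120 + 18002) = 27009*(-1/46037) - 47665/5882 = -27009/46037 - 47665*1/5882 = -27009/46037 - 47665/5882 = -2353220543/270789634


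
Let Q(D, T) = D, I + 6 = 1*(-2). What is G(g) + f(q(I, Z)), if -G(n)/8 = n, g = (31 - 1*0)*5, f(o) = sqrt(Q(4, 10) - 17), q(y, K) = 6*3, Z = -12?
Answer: -1240 + I*sqrt(13) ≈ -1240.0 + 3.6056*I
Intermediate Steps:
I = -8 (I = -6 + 1*(-2) = -6 - 2 = -8)
q(y, K) = 18
f(o) = I*sqrt(13) (f(o) = sqrt(4 - 17) = sqrt(-13) = I*sqrt(13))
g = 155 (g = (31 + 0)*5 = 31*5 = 155)
G(n) = -8*n
G(g) + f(q(I, Z)) = -8*155 + I*sqrt(13) = -1240 + I*sqrt(13)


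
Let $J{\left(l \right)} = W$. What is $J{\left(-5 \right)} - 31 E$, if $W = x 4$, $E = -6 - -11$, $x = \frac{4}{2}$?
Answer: $-147$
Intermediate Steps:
$x = 2$ ($x = 4 \cdot \frac{1}{2} = 2$)
$E = 5$ ($E = -6 + 11 = 5$)
$W = 8$ ($W = 2 \cdot 4 = 8$)
$J{\left(l \right)} = 8$
$J{\left(-5 \right)} - 31 E = 8 - 155 = -147$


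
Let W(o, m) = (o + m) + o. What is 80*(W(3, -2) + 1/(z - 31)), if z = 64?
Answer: 10640/33 ≈ 322.42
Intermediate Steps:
W(o, m) = m + 2*o (W(o, m) = (m + o) + o = m + 2*o)
80*(W(3, -2) + 1/(z - 31)) = 80*((-2 + 2*3) + 1/(64 - 31)) = 80*((-2 + 6) + 1/33) = 80*(4 + 1/33) = 80*(133/33) = 10640/33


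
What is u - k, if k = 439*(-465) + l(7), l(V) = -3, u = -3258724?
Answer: -3054586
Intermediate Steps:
k = -204138 (k = 439*(-465) - 3 = -204135 - 3 = -204138)
u - k = -3258724 - 1*(-204138) = -3258724 + 204138 = -3054586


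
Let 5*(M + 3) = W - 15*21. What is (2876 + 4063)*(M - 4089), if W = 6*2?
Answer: -144074457/5 ≈ -2.8815e+7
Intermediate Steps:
W = 12
M = -318/5 (M = -3 + (12 - 15*21)/5 = -3 + (12 - 315)/5 = -3 + (1/5)*(-303) = -3 - 303/5 = -318/5 ≈ -63.600)
(2876 + 4063)*(M - 4089) = (2876 + 4063)*(-318/5 - 4089) = 6939*(-20763/5) = -144074457/5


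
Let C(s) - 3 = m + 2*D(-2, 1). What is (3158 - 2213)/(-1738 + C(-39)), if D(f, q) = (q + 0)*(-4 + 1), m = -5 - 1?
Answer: -945/1747 ≈ -0.54093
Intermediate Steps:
m = -6
D(f, q) = -3*q (D(f, q) = q*(-3) = -3*q)
C(s) = -9 (C(s) = 3 + (-6 + 2*(-3*1)) = 3 + (-6 + 2*(-3)) = 3 + (-6 - 6) = 3 - 12 = -9)
(3158 - 2213)/(-1738 + C(-39)) = (3158 - 2213)/(-1738 - 9) = 945/(-1747) = 945*(-1/1747) = -945/1747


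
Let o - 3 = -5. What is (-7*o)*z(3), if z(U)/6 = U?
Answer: 252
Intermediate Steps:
o = -2 (o = 3 - 5 = -2)
z(U) = 6*U
(-7*o)*z(3) = (-7*(-2))*(6*3) = 14*18 = 252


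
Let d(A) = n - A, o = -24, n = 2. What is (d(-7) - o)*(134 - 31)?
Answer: 3399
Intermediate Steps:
d(A) = 2 - A
(d(-7) - o)*(134 - 31) = ((2 - 1*(-7)) - 1*(-24))*(134 - 31) = ((2 + 7) + 24)*103 = (9 + 24)*103 = 33*103 = 3399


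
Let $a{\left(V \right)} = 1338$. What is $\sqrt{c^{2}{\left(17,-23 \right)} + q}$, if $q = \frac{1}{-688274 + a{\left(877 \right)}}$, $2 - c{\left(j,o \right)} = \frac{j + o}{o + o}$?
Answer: $\frac{\sqrt{218126932880090}}{7899764} \approx 1.8696$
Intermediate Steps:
$c{\left(j,o \right)} = 2 - \frac{j + o}{2 o}$ ($c{\left(j,o \right)} = 2 - \frac{j + o}{o + o} = 2 - \frac{j + o}{2 o}$)
$q = - \frac{1}{686936}$ ($q = \frac{1}{-688274 + 1338} = \frac{1}{-686936} = - \frac{1}{686936} \approx -1.4557 \cdot 10^{-6}$)
$\sqrt{c^{2}{\left(17,-23 \right)} + q} = \sqrt{\left(\frac{\left(-1\right) 17 + 3 \left(-23\right)}{2 \left(-23\right)}\right)^{2} - \frac{1}{686936}} = \sqrt{\left(\frac{1}{2} \left(- \frac{1}{23}\right) \left(-17 - 69\right)\right)^{2} - \frac{1}{686936}} = \sqrt{\left(\frac{1}{2} \left(- \frac{1}{23}\right) \left(-86\right)\right)^{2} - \frac{1}{686936}} = \sqrt{\left(\frac{43}{23}\right)^{2} - \frac{1}{686936}} = \sqrt{\frac{1849}{529} - \frac{1}{686936}} = \sqrt{\frac{1270144135}{363389144}} = \frac{\sqrt{218126932880090}}{7899764}$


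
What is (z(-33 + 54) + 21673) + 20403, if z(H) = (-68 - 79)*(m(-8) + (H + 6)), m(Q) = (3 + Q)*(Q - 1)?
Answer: 31492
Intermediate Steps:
m(Q) = (-1 + Q)*(3 + Q) (m(Q) = (3 + Q)*(-1 + Q) = (-1 + Q)*(3 + Q))
z(H) = -7497 - 147*H (z(H) = (-68 - 79)*((-3 + (-8)² + 2*(-8)) + (H + 6)) = -147*((-3 + 64 - 16) + (6 + H)) = -147*(45 + (6 + H)) = -147*(51 + H) = -7497 - 147*H)
(z(-33 + 54) + 21673) + 20403 = ((-7497 - 147*(-33 + 54)) + 21673) + 20403 = ((-7497 - 147*21) + 21673) + 20403 = ((-7497 - 3087) + 21673) + 20403 = (-10584 + 21673) + 20403 = 11089 + 20403 = 31492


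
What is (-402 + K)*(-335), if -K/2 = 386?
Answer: 393290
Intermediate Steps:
K = -772 (K = -2*386 = -772)
(-402 + K)*(-335) = (-402 - 772)*(-335) = -1174*(-335) = 393290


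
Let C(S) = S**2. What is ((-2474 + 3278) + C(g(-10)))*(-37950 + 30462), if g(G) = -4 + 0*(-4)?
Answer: -6140160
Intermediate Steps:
g(G) = -4 (g(G) = -4 + 0 = -4)
((-2474 + 3278) + C(g(-10)))*(-37950 + 30462) = ((-2474 + 3278) + (-4)**2)*(-37950 + 30462) = (804 + 16)*(-7488) = 820*(-7488) = -6140160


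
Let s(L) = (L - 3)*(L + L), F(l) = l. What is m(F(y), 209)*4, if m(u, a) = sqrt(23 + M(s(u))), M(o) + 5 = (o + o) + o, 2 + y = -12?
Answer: 4*sqrt(1446) ≈ 152.11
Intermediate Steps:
y = -14 (y = -2 - 12 = -14)
s(L) = 2*L*(-3 + L) (s(L) = (-3 + L)*(2*L) = 2*L*(-3 + L))
M(o) = -5 + 3*o (M(o) = -5 + ((o + o) + o) = -5 + (2*o + o) = -5 + 3*o)
m(u, a) = sqrt(18 + 6*u*(-3 + u)) (m(u, a) = sqrt(23 + (-5 + 3*(2*u*(-3 + u)))) = sqrt(23 + (-5 + 6*u*(-3 + u))) = sqrt(18 + 6*u*(-3 + u)))
m(F(y), 209)*4 = (sqrt(6)*sqrt(3 - 14*(-3 - 14)))*4 = (sqrt(6)*sqrt(3 - 14*(-17)))*4 = (sqrt(6)*sqrt(3 + 238))*4 = (sqrt(6)*sqrt(241))*4 = sqrt(1446)*4 = 4*sqrt(1446)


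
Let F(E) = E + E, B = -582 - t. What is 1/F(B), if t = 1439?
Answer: -1/4042 ≈ -0.00024740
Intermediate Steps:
B = -2021 (B = -582 - 1*1439 = -582 - 1439 = -2021)
F(E) = 2*E
1/F(B) = 1/(2*(-2021)) = 1/(-4042) = -1/4042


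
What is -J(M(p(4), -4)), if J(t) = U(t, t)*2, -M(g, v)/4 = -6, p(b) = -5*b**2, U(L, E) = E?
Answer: -48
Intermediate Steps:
M(g, v) = 24 (M(g, v) = -4*(-6) = 24)
J(t) = 2*t (J(t) = t*2 = 2*t)
-J(M(p(4), -4)) = -2*24 = -1*48 = -48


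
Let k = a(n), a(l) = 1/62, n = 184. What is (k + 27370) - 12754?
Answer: 906193/62 ≈ 14616.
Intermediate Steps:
a(l) = 1/62
k = 1/62 ≈ 0.016129
(k + 27370) - 12754 = (1/62 + 27370) - 12754 = 1696941/62 - 12754 = 906193/62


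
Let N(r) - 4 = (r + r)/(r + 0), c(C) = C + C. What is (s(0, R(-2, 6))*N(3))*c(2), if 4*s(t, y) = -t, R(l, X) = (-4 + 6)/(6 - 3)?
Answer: 0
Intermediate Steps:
c(C) = 2*C
R(l, X) = 2/3
N(r) = 6 (N(r) = 4 + (r + r)/(r + 0) = 4 + (2*r)/r = 4 + 2 = 6)
s(t, y) = -t/4 (s(t, y) = (-t)/4 = -t/4)
(s(0, R(-2, 6))*N(3))*c(2) = (-1/4*0*6)*(2*2) = (0*6)*4 = 0*4 = 0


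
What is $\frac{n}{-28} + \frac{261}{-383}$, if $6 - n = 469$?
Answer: $\frac{170021}{10724} \approx 15.854$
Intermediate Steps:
$n = -463$ ($n = 6 - 469 = -463$)
$\frac{n}{-28} + \frac{261}{-383} = - \frac{463}{-28} + \frac{261}{-383} = \left(-463\right) \left(- \frac{1}{28}\right) + 261 \left(- \frac{1}{383}\right) = \frac{463}{28} - \frac{261}{383} = \frac{170021}{10724}$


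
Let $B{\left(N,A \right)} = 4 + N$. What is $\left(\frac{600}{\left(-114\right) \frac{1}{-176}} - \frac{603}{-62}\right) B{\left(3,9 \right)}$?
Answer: $\frac{7718599}{1178} \approx 6552.3$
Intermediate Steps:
$\left(\frac{600}{\left(-114\right) \frac{1}{-176}} - \frac{603}{-62}\right) B{\left(3,9 \right)} = \left(\frac{600}{\left(-114\right) \frac{1}{-176}} - \frac{603}{-62}\right) \left(4 + 3\right) = \left(\frac{600}{\left(-114\right) \left(- \frac{1}{176}\right)} - - \frac{603}{62}\right) 7 = \left(\frac{600}{\frac{57}{88}} + \frac{603}{62}\right) 7 = \left(600 \cdot \frac{88}{57} + \frac{603}{62}\right) 7 = \left(\frac{17600}{19} + \frac{603}{62}\right) 7 = \frac{1102657}{1178} \cdot 7 = \frac{7718599}{1178}$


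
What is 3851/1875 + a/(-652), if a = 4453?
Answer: -5838523/1222500 ≈ -4.7759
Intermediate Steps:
3851/1875 + a/(-652) = 3851/1875 + 4453/(-652) = 3851*(1/1875) + 4453*(-1/652) = 3851/1875 - 4453/652 = -5838523/1222500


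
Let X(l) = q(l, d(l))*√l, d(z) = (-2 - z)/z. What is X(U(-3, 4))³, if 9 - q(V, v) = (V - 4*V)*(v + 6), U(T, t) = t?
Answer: 2000376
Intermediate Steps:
d(z) = (-2 - z)/z
q(V, v) = 9 + 3*V*(6 + v) (q(V, v) = 9 - (V - 4*V)*(v + 6) = 9 - (-3*V)*(6 + v) = 9 - (-3)*V*(6 + v) = 9 + 3*V*(6 + v))
X(l) = √l*(3 + 15*l) (X(l) = (9 + 18*l + 3*l*((-2 - l)/l))*√l = (9 + 18*l + (-6 - 3*l))*√l = (3 + 15*l)*√l = √l*(3 + 15*l))
X(U(-3, 4))³ = (√4*(3 + 15*4))³ = (2*(3 + 60))³ = (2*63)³ = 126³ = 2000376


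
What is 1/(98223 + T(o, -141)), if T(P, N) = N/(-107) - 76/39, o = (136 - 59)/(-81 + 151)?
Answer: 4173/409881946 ≈ 1.0181e-5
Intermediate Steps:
o = 11/10 (o = 77/70 = 77*(1/70) = 11/10 ≈ 1.1000)
T(P, N) = -76/39 - N/107 (T(P, N) = N*(-1/107) - 76*1/39 = -N/107 - 76/39 = -76/39 - N/107)
1/(98223 + T(o, -141)) = 1/(98223 + (-76/39 - 1/107*(-141))) = 1/(98223 + (-76/39 + 141/107)) = 1/(98223 - 2633/4173) = 1/(409881946/4173) = 4173/409881946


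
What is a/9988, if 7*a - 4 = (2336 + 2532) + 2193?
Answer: 7065/69916 ≈ 0.10105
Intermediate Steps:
a = 7065/7 (a = 4/7 + ((2336 + 2532) + 2193)/7 = 4/7 + (4868 + 2193)/7 = 4/7 + (⅐)*7061 = 4/7 + 7061/7 = 7065/7 ≈ 1009.3)
a/9988 = (7065/7)/9988 = (7065/7)*(1/9988) = 7065/69916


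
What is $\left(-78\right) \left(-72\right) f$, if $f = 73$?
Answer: $409968$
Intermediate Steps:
$\left(-78\right) \left(-72\right) f = \left(-78\right) \left(-72\right) 73 = 5616 \cdot 73 = 409968$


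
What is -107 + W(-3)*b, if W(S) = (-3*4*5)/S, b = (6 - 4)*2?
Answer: -27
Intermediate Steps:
b = 4 (b = 2*2 = 4)
W(S) = -60/S (W(S) = (-12*5)/S = -60/S)
-107 + W(-3)*b = -107 - 60/(-3)*4 = -107 - 60*(-1/3)*4 = -107 + 20*4 = -107 + 80 = -27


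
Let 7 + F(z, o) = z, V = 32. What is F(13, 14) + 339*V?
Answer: 10854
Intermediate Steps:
F(z, o) = -7 + z
F(13, 14) + 339*V = (-7 + 13) + 339*32 = 6 + 10848 = 10854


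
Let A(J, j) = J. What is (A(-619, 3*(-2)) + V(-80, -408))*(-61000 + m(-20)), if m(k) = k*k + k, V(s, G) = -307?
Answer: 56134120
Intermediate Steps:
m(k) = k + k² (m(k) = k² + k = k + k²)
(A(-619, 3*(-2)) + V(-80, -408))*(-61000 + m(-20)) = (-619 - 307)*(-61000 - 20*(1 - 20)) = -926*(-61000 - 20*(-19)) = -926*(-61000 + 380) = -926*(-60620) = 56134120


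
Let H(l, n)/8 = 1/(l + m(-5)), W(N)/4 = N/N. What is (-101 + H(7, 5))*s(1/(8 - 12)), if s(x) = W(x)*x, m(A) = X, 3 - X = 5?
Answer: 497/5 ≈ 99.400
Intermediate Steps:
X = -2 (X = 3 - 1*5 = 3 - 5 = -2)
m(A) = -2
W(N) = 4 (W(N) = 4*(N/N) = 4*1 = 4)
H(l, n) = 8/(-2 + l) (H(l, n) = 8/(l - 2) = 8/(-2 + l))
s(x) = 4*x
(-101 + H(7, 5))*s(1/(8 - 12)) = (-101 + 8/(-2 + 7))*(4/(8 - 12)) = (-101 + 8/5)*(4/(-4)) = (-101 + 8*(⅕))*(4*(-¼)) = (-101 + 8/5)*(-1) = -497/5*(-1) = 497/5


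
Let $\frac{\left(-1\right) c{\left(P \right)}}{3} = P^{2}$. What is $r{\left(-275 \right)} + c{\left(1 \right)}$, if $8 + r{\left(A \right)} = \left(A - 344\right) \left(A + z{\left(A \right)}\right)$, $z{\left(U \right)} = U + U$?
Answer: $510664$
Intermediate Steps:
$z{\left(U \right)} = 2 U$
$r{\left(A \right)} = -8 + 3 A \left(-344 + A\right)$ ($r{\left(A \right)} = -8 + \left(A - 344\right) \left(A + 2 A\right) = -8 + \left(-344 + A\right) 3 A = -8 + 3 A \left(-344 + A\right)$)
$c{\left(P \right)} = - 3 P^{2}$
$r{\left(-275 \right)} + c{\left(1 \right)} = \left(-8 - -283800 + 3 \left(-275\right)^{2}\right) - 3 \cdot 1^{2} = \left(-8 + 283800 + 3 \cdot 75625\right) - 3 = \left(-8 + 283800 + 226875\right) - 3 = 510667 - 3 = 510664$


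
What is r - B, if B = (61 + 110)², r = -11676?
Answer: -40917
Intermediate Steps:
B = 29241 (B = 171² = 29241)
r - B = -11676 - 1*29241 = -11676 - 29241 = -40917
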